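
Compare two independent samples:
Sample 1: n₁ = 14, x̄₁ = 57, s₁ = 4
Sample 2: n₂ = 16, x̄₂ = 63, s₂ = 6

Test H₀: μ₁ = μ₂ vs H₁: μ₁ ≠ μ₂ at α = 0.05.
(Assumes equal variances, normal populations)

Pooled variance: s²_p = [13×4² + 15×6²]/(28) = 26.7143
s_p = 5.1686
SE = s_p×√(1/n₁ + 1/n₂) = 5.1686×√(1/14 + 1/16) = 1.8915
t = (x̄₁ - x̄₂)/SE = (57 - 63)/1.8915 = -3.1721
df = 28, t-critical = ±2.048
Decision: reject H₀

Answer: t = -3.1721, reject H₀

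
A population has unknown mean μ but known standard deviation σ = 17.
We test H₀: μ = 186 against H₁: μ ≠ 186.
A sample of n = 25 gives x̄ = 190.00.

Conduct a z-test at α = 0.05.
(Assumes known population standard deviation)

Answer: z = 1.1765, fail to reject H₀

Derivation:
Standard error: SE = σ/√n = 17/√25 = 3.4000
z-statistic: z = (x̄ - μ₀)/SE = (190.00 - 186)/3.4000 = 1.1765
Critical value: ±1.960
p-value = 0.2394
Decision: fail to reject H₀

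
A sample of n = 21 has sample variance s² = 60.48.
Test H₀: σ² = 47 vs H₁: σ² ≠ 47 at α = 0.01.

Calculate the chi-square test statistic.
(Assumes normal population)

Answer: χ² = 25.7362, fail to reject H₀

Derivation:
df = n - 1 = 20
χ² = (n-1)s²/σ₀² = 20×60.48/47 = 25.7362
Critical values: χ²_{0.995,20} = 7.434, χ²_{0.005,20} = 39.997
Rejection region: χ² < 7.434 or χ² > 39.997
Decision: fail to reject H₀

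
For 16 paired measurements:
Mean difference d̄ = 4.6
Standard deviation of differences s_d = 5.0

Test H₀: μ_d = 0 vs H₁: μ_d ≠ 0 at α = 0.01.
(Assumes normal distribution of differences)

Answer: t = 3.6800, reject H₀

Derivation:
df = n - 1 = 15
SE = s_d/√n = 5.0/√16 = 1.2500
t = d̄/SE = 4.6/1.2500 = 3.6800
Critical value: t_{0.005,15} = ±2.947
p-value ≈ 0.0022
Decision: reject H₀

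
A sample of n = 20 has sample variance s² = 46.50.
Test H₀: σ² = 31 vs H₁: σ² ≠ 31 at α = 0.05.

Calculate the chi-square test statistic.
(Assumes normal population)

df = n - 1 = 19
χ² = (n-1)s²/σ₀² = 19×46.50/31 = 28.5000
Critical values: χ²_{0.975,19} = 8.907, χ²_{0.025,19} = 32.852
Rejection region: χ² < 8.907 or χ² > 32.852
Decision: fail to reject H₀

Answer: χ² = 28.5000, fail to reject H₀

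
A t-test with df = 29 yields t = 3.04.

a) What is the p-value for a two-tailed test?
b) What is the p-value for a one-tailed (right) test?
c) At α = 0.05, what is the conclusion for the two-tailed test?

Using t-distribution with df = 29:
a) Two-tailed: p = 2×P(T > 3.04) = 0.0050
b) One-tailed: p = P(T > 3.04) = 0.0025
c) 0.0050 < 0.05, reject H₀

Answer: a) 0.0050, b) 0.0025, c) reject H₀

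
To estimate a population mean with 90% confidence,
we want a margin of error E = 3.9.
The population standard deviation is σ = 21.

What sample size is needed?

z_0.05 = 1.645
n = (z×σ/E)² = (1.645×21/3.9)²
n = 78.4587
Round up: n = 79

Answer: n = 79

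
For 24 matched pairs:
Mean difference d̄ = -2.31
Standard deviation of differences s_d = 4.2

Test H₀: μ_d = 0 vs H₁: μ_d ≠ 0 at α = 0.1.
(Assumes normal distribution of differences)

df = n - 1 = 23
SE = s_d/√n = 4.2/√24 = 0.8573
t = d̄/SE = -2.31/0.8573 = -2.6945
Critical value: t_{0.05,23} = ±1.714
p-value ≈ 0.0129
Decision: reject H₀

Answer: t = -2.6945, reject H₀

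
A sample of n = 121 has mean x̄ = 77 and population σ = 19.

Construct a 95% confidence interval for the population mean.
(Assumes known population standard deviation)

Answer: (73.6145, 80.3855)

Derivation:
Confidence level: 95%, α = 0.05
z_0.025 = 1.960
SE = σ/√n = 19/√121 = 1.7273
Margin of error = 1.960 × 1.7273 = 3.3855
CI: x̄ ± margin = 77 ± 3.3855
CI: (73.6145, 80.3855)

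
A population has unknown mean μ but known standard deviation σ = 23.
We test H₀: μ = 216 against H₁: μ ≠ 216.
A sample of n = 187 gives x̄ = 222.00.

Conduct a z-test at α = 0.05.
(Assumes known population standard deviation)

Answer: z = 3.5674, reject H₀

Derivation:
Standard error: SE = σ/√n = 23/√187 = 1.6819
z-statistic: z = (x̄ - μ₀)/SE = (222.00 - 216)/1.6819 = 3.5674
Critical value: ±1.960
p-value = 0.0004
Decision: reject H₀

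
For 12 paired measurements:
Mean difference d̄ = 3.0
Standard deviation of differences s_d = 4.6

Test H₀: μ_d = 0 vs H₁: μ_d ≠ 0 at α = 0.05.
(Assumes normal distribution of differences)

df = n - 1 = 11
SE = s_d/√n = 4.6/√12 = 1.3279
t = d̄/SE = 3.0/1.3279 = 2.2592
Critical value: t_{0.025,11} = ±2.201
p-value ≈ 0.0452
Decision: reject H₀

Answer: t = 2.2592, reject H₀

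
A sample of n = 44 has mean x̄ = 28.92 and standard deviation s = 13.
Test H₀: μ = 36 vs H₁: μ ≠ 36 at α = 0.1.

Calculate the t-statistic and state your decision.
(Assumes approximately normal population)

df = n - 1 = 43
SE = s/√n = 13/√44 = 1.9598
t = (x̄ - μ₀)/SE = (28.92 - 36)/1.9598 = -3.6126
Critical value: t_{0.05,43} = ±1.681
p-value ≈ 0.0008
Decision: reject H₀

Answer: t = -3.6126, reject H₀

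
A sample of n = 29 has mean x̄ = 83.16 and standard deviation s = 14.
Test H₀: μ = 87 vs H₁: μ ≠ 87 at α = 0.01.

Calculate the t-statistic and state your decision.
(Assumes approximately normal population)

df = n - 1 = 28
SE = s/√n = 14/√29 = 2.5997
t = (x̄ - μ₀)/SE = (83.16 - 87)/2.5997 = -1.4771
Critical value: t_{0.005,28} = ±2.763
p-value ≈ 0.1508
Decision: fail to reject H₀

Answer: t = -1.4771, fail to reject H₀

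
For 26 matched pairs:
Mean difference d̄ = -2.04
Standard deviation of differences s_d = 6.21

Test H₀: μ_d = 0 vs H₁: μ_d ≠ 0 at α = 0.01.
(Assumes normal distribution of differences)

Answer: t = -1.6750, fail to reject H₀

Derivation:
df = n - 1 = 25
SE = s_d/√n = 6.21/√26 = 1.2179
t = d̄/SE = -2.04/1.2179 = -1.6750
Critical value: t_{0.005,25} = ±2.787
p-value ≈ 0.1064
Decision: fail to reject H₀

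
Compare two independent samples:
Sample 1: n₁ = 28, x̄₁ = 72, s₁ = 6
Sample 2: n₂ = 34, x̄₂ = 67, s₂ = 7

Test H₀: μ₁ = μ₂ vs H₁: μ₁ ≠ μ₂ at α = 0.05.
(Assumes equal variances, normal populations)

Answer: t = 2.9826, reject H₀

Derivation:
Pooled variance: s²_p = [27×6² + 33×7²]/(60) = 43.1500
s_p = 6.5689
SE = s_p×√(1/n₁ + 1/n₂) = 6.5689×√(1/28 + 1/34) = 1.6764
t = (x̄₁ - x̄₂)/SE = (72 - 67)/1.6764 = 2.9826
df = 60, t-critical = ±2.000
Decision: reject H₀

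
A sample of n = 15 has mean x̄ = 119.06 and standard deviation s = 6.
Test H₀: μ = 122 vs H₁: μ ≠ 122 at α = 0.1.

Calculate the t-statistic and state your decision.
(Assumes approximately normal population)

Answer: t = -1.8978, reject H₀

Derivation:
df = n - 1 = 14
SE = s/√n = 6/√15 = 1.5492
t = (x̄ - μ₀)/SE = (119.06 - 122)/1.5492 = -1.8978
Critical value: t_{0.05,14} = ±1.761
p-value ≈ 0.0785
Decision: reject H₀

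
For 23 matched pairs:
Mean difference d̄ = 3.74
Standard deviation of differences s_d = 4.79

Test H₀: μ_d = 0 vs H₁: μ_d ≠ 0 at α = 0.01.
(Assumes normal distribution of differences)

df = n - 1 = 22
SE = s_d/√n = 4.79/√23 = 0.9988
t = d̄/SE = 3.74/0.9988 = 3.7445
Critical value: t_{0.005,22} = ±2.819
p-value ≈ 0.0011
Decision: reject H₀

Answer: t = 3.7445, reject H₀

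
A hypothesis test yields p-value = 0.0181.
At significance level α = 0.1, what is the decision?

Compare p-value to α:
0.0181 < 0.1
Decision: reject H₀

Answer: reject H₀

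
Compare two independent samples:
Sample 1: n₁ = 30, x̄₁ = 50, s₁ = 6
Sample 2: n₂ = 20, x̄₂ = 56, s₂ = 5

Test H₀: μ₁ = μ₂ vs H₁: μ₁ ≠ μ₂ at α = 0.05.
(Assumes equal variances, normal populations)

Pooled variance: s²_p = [29×6² + 19×5²]/(48) = 31.6458
s_p = 5.6255
SE = s_p×√(1/n₁ + 1/n₂) = 5.6255×√(1/30 + 1/20) = 1.6239
t = (x̄₁ - x̄₂)/SE = (50 - 56)/1.6239 = -3.6948
df = 48, t-critical = ±2.011
Decision: reject H₀

Answer: t = -3.6948, reject H₀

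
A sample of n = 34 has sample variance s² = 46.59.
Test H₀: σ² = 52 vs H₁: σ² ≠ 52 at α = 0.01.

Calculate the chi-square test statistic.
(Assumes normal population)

df = n - 1 = 33
χ² = (n-1)s²/σ₀² = 33×46.59/52 = 29.5667
Critical values: χ²_{0.995,33} = 15.815, χ²_{0.005,33} = 57.648
Rejection region: χ² < 15.815 or χ² > 57.648
Decision: fail to reject H₀

Answer: χ² = 29.5667, fail to reject H₀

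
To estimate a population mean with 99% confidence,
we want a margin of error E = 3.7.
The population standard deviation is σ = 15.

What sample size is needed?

z_0.005 = 2.576
n = (z×σ/E)² = (2.576×15/3.7)²
n = 109.0613
Round up: n = 110

Answer: n = 110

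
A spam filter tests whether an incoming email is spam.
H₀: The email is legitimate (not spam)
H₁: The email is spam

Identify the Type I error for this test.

Answer: Marking a legitimate email as spam

Derivation:
Type I error (α): Rejecting H₀ when H₀ is true
Type II error (β): Failing to reject H₀ when H₁ is true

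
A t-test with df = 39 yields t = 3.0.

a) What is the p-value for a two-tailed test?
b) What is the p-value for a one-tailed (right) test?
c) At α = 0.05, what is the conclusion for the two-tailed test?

Using t-distribution with df = 39:
a) Two-tailed: p = 2×P(T > 3.0) = 0.0047
b) One-tailed: p = P(T > 3.0) = 0.0023
c) 0.0047 < 0.05, reject H₀

Answer: a) 0.0047, b) 0.0023, c) reject H₀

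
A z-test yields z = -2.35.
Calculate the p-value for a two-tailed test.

For z = -2.35:
p = 2×P(Z > |-2.35|) = 2×(1 - Φ(2.35)) = 0.0188

Answer: p-value ≈ 0.0188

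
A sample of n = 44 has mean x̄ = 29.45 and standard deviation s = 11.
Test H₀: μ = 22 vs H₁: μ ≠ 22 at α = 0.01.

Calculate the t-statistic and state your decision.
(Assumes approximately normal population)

Answer: t = 4.4926, reject H₀

Derivation:
df = n - 1 = 43
SE = s/√n = 11/√44 = 1.6583
t = (x̄ - μ₀)/SE = (29.45 - 22)/1.6583 = 4.4926
Critical value: t_{0.005,43} = ±2.695
p-value ≈ 0.0001
Decision: reject H₀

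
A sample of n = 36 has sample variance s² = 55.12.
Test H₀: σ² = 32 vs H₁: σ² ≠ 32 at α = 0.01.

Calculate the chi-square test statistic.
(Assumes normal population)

Answer: χ² = 60.2875, reject H₀

Derivation:
df = n - 1 = 35
χ² = (n-1)s²/σ₀² = 35×55.12/32 = 60.2875
Critical values: χ²_{0.995,35} = 17.192, χ²_{0.005,35} = 60.275
Rejection region: χ² < 17.192 or χ² > 60.275
Decision: reject H₀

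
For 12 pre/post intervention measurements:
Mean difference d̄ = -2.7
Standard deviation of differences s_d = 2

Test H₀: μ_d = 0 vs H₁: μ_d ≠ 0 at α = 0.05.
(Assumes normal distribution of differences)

Answer: t = -4.6761, reject H₀

Derivation:
df = n - 1 = 11
SE = s_d/√n = 2/√12 = 0.5774
t = d̄/SE = -2.7/0.5774 = -4.6761
Critical value: t_{0.025,11} = ±2.201
p-value ≈ 0.0007
Decision: reject H₀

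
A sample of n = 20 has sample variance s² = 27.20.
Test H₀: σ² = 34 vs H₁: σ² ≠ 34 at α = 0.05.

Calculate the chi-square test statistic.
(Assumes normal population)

Answer: χ² = 15.2000, fail to reject H₀

Derivation:
df = n - 1 = 19
χ² = (n-1)s²/σ₀² = 19×27.20/34 = 15.2000
Critical values: χ²_{0.975,19} = 8.907, χ²_{0.025,19} = 32.852
Rejection region: χ² < 8.907 or χ² > 32.852
Decision: fail to reject H₀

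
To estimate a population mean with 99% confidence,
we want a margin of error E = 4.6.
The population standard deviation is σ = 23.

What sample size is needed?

z_0.005 = 2.576
n = (z×σ/E)² = (2.576×23/4.6)²
n = 165.8944
Round up: n = 166

Answer: n = 166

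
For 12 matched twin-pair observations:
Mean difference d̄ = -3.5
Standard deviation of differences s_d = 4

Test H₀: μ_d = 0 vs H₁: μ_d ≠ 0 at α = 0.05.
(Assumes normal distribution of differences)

df = n - 1 = 11
SE = s_d/√n = 4/√12 = 1.1547
t = d̄/SE = -3.5/1.1547 = -3.0311
Critical value: t_{0.025,11} = ±2.201
p-value ≈ 0.0114
Decision: reject H₀

Answer: t = -3.0311, reject H₀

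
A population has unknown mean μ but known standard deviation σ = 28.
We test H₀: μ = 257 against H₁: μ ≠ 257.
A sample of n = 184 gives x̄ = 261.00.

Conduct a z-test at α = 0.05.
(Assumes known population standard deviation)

Standard error: SE = σ/√n = 28/√184 = 2.0642
z-statistic: z = (x̄ - μ₀)/SE = (261.00 - 257)/2.0642 = 1.9378
Critical value: ±1.960
p-value = 0.0526
Decision: fail to reject H₀

Answer: z = 1.9378, fail to reject H₀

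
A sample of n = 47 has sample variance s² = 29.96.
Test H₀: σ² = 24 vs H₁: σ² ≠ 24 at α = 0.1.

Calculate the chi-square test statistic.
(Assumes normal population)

Answer: χ² = 57.4233, fail to reject H₀

Derivation:
df = n - 1 = 46
χ² = (n-1)s²/σ₀² = 46×29.96/24 = 57.4233
Critical values: χ²_{0.95,46} = 31.439, χ²_{0.05,46} = 62.830
Rejection region: χ² < 31.439 or χ² > 62.830
Decision: fail to reject H₀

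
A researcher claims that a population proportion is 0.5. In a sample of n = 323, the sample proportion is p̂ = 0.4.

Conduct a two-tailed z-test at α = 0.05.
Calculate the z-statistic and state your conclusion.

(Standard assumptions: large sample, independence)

H₀: p = 0.5, H₁: p ≠ 0.5
Standard error: SE = √(p₀(1-p₀)/n) = √(0.5×0.5/323) = 0.027821
z-statistic: z = (p̂ - p₀)/SE = (0.4 - 0.5)/0.027821 = -3.5944
Critical value: z_0.025 = ±1.960
p-value = 0.0003
Decision: reject H₀ at α = 0.05

Answer: z = -3.5944, reject H₀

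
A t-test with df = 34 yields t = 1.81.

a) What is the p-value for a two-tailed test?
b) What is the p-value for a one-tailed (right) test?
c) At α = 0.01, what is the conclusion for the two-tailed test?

Using t-distribution with df = 34:
a) Two-tailed: p = 2×P(T > 1.81) = 0.0791
b) One-tailed: p = P(T > 1.81) = 0.0396
c) 0.0791 ≥ 0.01, fail to reject H₀

Answer: a) 0.0791, b) 0.0396, c) fail to reject H₀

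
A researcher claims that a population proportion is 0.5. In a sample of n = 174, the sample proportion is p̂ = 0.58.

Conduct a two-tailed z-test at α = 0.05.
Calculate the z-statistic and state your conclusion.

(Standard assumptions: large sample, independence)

Answer: z = 2.1105, reject H₀

Derivation:
H₀: p = 0.5, H₁: p ≠ 0.5
Standard error: SE = √(p₀(1-p₀)/n) = √(0.5×0.5/174) = 0.037905
z-statistic: z = (p̂ - p₀)/SE = (0.58 - 0.5)/0.037905 = 2.1105
Critical value: z_0.025 = ±1.960
p-value = 0.0348
Decision: reject H₀ at α = 0.05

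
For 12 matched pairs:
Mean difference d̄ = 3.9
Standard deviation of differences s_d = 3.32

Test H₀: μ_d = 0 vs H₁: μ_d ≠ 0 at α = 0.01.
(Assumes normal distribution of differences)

Answer: t = 4.0693, reject H₀

Derivation:
df = n - 1 = 11
SE = s_d/√n = 3.32/√12 = 0.9584
t = d̄/SE = 3.9/0.9584 = 4.0693
Critical value: t_{0.005,11} = ±3.106
p-value ≈ 0.0019
Decision: reject H₀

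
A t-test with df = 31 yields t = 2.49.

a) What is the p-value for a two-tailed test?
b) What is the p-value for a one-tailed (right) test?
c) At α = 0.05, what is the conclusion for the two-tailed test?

Answer: a) 0.0183, b) 0.0092, c) reject H₀

Derivation:
Using t-distribution with df = 31:
a) Two-tailed: p = 2×P(T > 2.49) = 0.0183
b) One-tailed: p = P(T > 2.49) = 0.0092
c) 0.0183 < 0.05, reject H₀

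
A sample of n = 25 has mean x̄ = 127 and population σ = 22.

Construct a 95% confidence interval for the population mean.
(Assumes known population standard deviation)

Answer: (118.3760, 135.6240)

Derivation:
Confidence level: 95%, α = 0.05
z_0.025 = 1.960
SE = σ/√n = 22/√25 = 4.4000
Margin of error = 1.960 × 4.4000 = 8.6240
CI: x̄ ± margin = 127 ± 8.6240
CI: (118.3760, 135.6240)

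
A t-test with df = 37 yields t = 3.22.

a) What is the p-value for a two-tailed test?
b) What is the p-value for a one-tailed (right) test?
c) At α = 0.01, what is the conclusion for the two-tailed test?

Answer: a) 0.0027, b) 0.0013, c) reject H₀

Derivation:
Using t-distribution with df = 37:
a) Two-tailed: p = 2×P(T > 3.22) = 0.0027
b) One-tailed: p = P(T > 3.22) = 0.0013
c) 0.0027 < 0.01, reject H₀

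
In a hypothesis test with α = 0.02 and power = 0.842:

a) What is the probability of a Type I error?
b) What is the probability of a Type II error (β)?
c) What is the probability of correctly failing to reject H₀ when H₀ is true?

Answer: a) 0.02, b) 0.158, c) 0.98

Derivation:
a) Type I error probability = α = 0.02
b) Power = P(reject H₀ | H₁ true) = 1 - β = 0.842, so Type II error probability = β = 1 - Power = 0.158
c) P(fail to reject H₀ | H₀ true) = 1 - α = 0.98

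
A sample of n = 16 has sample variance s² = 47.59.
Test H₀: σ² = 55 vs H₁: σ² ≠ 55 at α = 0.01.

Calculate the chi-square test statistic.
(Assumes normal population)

df = n - 1 = 15
χ² = (n-1)s²/σ₀² = 15×47.59/55 = 12.9791
Critical values: χ²_{0.995,15} = 4.601, χ²_{0.005,15} = 32.801
Rejection region: χ² < 4.601 or χ² > 32.801
Decision: fail to reject H₀

Answer: χ² = 12.9791, fail to reject H₀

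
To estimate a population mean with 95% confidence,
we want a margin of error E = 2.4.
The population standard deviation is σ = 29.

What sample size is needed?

z_0.025 = 1.960
n = (z×σ/E)² = (1.960×29/2.4)²
n = 560.9003
Round up: n = 561

Answer: n = 561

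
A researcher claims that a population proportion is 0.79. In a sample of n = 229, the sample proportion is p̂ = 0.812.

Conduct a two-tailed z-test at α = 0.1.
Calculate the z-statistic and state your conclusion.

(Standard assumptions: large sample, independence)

Answer: z = 0.8174, fail to reject H₀

Derivation:
H₀: p = 0.79, H₁: p ≠ 0.79
Standard error: SE = √(p₀(1-p₀)/n) = √(0.79×0.21/229) = 0.026916
z-statistic: z = (p̂ - p₀)/SE = (0.812 - 0.79)/0.026916 = 0.8174
Critical value: z_0.05 = ±1.645
p-value = 0.4137
Decision: fail to reject H₀ at α = 0.1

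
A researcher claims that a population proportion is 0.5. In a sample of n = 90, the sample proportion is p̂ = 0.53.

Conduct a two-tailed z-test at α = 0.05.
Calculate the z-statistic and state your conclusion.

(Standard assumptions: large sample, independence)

H₀: p = 0.5, H₁: p ≠ 0.5
Standard error: SE = √(p₀(1-p₀)/n) = √(0.5×0.5/90) = 0.052705
z-statistic: z = (p̂ - p₀)/SE = (0.53 - 0.5)/0.052705 = 0.5692
Critical value: z_0.025 = ±1.960
p-value = 0.5692
Decision: fail to reject H₀ at α = 0.05

Answer: z = 0.5692, fail to reject H₀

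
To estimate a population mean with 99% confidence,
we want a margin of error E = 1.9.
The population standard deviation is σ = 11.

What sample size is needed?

Answer: n = 223

Derivation:
z_0.005 = 2.576
n = (z×σ/E)² = (2.576×11/1.9)²
n = 222.4180
Round up: n = 223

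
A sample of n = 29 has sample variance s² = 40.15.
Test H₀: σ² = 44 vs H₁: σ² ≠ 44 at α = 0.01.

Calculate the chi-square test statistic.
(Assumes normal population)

df = n - 1 = 28
χ² = (n-1)s²/σ₀² = 28×40.15/44 = 25.5500
Critical values: χ²_{0.995,28} = 12.461, χ²_{0.005,28} = 50.993
Rejection region: χ² < 12.461 or χ² > 50.993
Decision: fail to reject H₀

Answer: χ² = 25.5500, fail to reject H₀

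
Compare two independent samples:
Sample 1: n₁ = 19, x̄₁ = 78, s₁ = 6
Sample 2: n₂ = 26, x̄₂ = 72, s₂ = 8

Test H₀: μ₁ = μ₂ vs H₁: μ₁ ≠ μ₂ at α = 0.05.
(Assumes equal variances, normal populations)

Pooled variance: s²_p = [18×6² + 25×8²]/(43) = 52.2791
s_p = 7.2304
SE = s_p×√(1/n₁ + 1/n₂) = 7.2304×√(1/19 + 1/26) = 2.1823
t = (x̄₁ - x̄₂)/SE = (78 - 72)/2.1823 = 2.7494
df = 43, t-critical = ±2.017
Decision: reject H₀

Answer: t = 2.7494, reject H₀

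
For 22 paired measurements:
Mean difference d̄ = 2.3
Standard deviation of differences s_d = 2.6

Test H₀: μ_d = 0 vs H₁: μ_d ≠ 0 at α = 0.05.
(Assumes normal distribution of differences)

df = n - 1 = 21
SE = s_d/√n = 2.6/√22 = 0.5543
t = d̄/SE = 2.3/0.5543 = 4.1494
Critical value: t_{0.025,21} = ±2.080
p-value ≈ 0.0005
Decision: reject H₀

Answer: t = 4.1494, reject H₀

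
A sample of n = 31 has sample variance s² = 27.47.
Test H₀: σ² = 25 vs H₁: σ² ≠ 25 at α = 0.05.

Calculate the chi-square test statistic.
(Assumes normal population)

df = n - 1 = 30
χ² = (n-1)s²/σ₀² = 30×27.47/25 = 32.9640
Critical values: χ²_{0.975,30} = 16.791, χ²_{0.025,30} = 46.979
Rejection region: χ² < 16.791 or χ² > 46.979
Decision: fail to reject H₀

Answer: χ² = 32.9640, fail to reject H₀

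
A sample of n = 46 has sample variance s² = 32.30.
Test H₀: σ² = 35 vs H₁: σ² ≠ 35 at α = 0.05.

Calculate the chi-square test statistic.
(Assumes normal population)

Answer: χ² = 41.5286, fail to reject H₀

Derivation:
df = n - 1 = 45
χ² = (n-1)s²/σ₀² = 45×32.30/35 = 41.5286
Critical values: χ²_{0.975,45} = 28.366, χ²_{0.025,45} = 65.410
Rejection region: χ² < 28.366 or χ² > 65.410
Decision: fail to reject H₀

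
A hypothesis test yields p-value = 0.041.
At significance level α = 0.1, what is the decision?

Answer: reject H₀

Derivation:
Compare p-value to α:
0.041 < 0.1
Decision: reject H₀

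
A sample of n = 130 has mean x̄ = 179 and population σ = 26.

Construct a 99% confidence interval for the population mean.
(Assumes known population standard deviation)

Answer: (173.1257, 184.8743)

Derivation:
Confidence level: 99%, α = 0.01
z_0.005 = 2.576
SE = σ/√n = 26/√130 = 2.2804
Margin of error = 2.576 × 2.2804 = 5.8743
CI: x̄ ± margin = 179 ± 5.8743
CI: (173.1257, 184.8743)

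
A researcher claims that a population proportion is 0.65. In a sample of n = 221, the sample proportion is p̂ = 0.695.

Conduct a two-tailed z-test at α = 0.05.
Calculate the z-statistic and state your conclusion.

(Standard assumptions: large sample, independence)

H₀: p = 0.65, H₁: p ≠ 0.65
Standard error: SE = √(p₀(1-p₀)/n) = √(0.65×0.35/221) = 0.032084
z-statistic: z = (p̂ - p₀)/SE = (0.695 - 0.65)/0.032084 = 1.4026
Critical value: z_0.025 = ±1.960
p-value = 0.1607
Decision: fail to reject H₀ at α = 0.05

Answer: z = 1.4026, fail to reject H₀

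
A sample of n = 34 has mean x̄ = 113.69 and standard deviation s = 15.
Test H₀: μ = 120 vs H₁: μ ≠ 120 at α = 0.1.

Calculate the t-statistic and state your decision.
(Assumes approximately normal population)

Answer: t = -2.4529, reject H₀

Derivation:
df = n - 1 = 33
SE = s/√n = 15/√34 = 2.5725
t = (x̄ - μ₀)/SE = (113.69 - 120)/2.5725 = -2.4529
Critical value: t_{0.05,33} = ±1.692
p-value ≈ 0.0196
Decision: reject H₀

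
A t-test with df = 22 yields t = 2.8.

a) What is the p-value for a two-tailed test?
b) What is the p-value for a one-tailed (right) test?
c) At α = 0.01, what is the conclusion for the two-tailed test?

Answer: a) 0.0104, b) 0.0052, c) fail to reject H₀

Derivation:
Using t-distribution with df = 22:
a) Two-tailed: p = 2×P(T > 2.8) = 0.0104
b) One-tailed: p = P(T > 2.8) = 0.0052
c) 0.0104 ≥ 0.01, fail to reject H₀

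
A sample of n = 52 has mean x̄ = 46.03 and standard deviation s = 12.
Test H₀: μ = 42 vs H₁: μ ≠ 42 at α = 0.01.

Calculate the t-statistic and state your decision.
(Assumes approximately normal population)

df = n - 1 = 51
SE = s/√n = 12/√52 = 1.6641
t = (x̄ - μ₀)/SE = (46.03 - 42)/1.6641 = 2.4217
Critical value: t_{0.005,51} = ±2.676
p-value ≈ 0.0190
Decision: fail to reject H₀

Answer: t = 2.4217, fail to reject H₀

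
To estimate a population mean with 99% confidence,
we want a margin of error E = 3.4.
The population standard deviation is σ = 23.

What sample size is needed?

z_0.005 = 2.576
n = (z×σ/E)² = (2.576×23/3.4)²
n = 303.6614
Round up: n = 304

Answer: n = 304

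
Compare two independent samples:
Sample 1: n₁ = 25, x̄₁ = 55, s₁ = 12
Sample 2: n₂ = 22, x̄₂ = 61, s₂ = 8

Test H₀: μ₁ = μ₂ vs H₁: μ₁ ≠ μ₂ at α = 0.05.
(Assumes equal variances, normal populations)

Pooled variance: s²_p = [24×12² + 21×8²]/(45) = 106.6667
s_p = 10.3280
SE = s_p×√(1/n₁ + 1/n₂) = 10.3280×√(1/25 + 1/22) = 3.0191
t = (x̄₁ - x̄₂)/SE = (55 - 61)/3.0191 = -1.9873
df = 45, t-critical = ±2.014
Decision: fail to reject H₀

Answer: t = -1.9873, fail to reject H₀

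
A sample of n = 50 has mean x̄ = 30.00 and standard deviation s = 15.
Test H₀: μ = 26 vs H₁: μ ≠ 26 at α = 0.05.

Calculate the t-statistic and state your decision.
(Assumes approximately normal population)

df = n - 1 = 49
SE = s/√n = 15/√50 = 2.1213
t = (x̄ - μ₀)/SE = (30.00 - 26)/2.1213 = 1.8856
Critical value: t_{0.025,49} = ±2.010
p-value ≈ 0.0653
Decision: fail to reject H₀

Answer: t = 1.8856, fail to reject H₀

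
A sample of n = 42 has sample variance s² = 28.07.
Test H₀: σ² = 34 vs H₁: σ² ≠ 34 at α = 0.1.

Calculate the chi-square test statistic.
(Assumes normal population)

df = n - 1 = 41
χ² = (n-1)s²/σ₀² = 41×28.07/34 = 33.8491
Critical values: χ²_{0.95,41} = 27.326, χ²_{0.05,41} = 56.942
Rejection region: χ² < 27.326 or χ² > 56.942
Decision: fail to reject H₀

Answer: χ² = 33.8491, fail to reject H₀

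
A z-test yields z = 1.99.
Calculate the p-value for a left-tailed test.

Answer: p-value ≈ 0.9767

Derivation:
For z = 1.99:
p = P(Z < 1.99) = Φ(1.99) = 0.9767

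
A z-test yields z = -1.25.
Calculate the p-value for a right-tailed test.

For z = -1.25:
p = P(Z > -1.25) = 1 - Φ(-1.25) = 0.8944

Answer: p-value ≈ 0.8944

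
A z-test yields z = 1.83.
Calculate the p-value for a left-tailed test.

Answer: p-value ≈ 0.9664

Derivation:
For z = 1.83:
p = P(Z < 1.83) = Φ(1.83) = 0.9664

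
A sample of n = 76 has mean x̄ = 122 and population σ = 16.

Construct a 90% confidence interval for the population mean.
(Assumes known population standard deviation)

Answer: (118.9809, 125.0191)

Derivation:
Confidence level: 90%, α = 0.1
z_0.05 = 1.645
SE = σ/√n = 16/√76 = 1.8353
Margin of error = 1.645 × 1.8353 = 3.0191
CI: x̄ ± margin = 122 ± 3.0191
CI: (118.9809, 125.0191)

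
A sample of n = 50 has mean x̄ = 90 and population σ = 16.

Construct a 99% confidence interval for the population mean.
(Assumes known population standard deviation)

Confidence level: 99%, α = 0.01
z_0.005 = 2.576
SE = σ/√n = 16/√50 = 2.2627
Margin of error = 2.576 × 2.2627 = 5.8287
CI: x̄ ± margin = 90 ± 5.8287
CI: (84.1713, 95.8287)

Answer: (84.1713, 95.8287)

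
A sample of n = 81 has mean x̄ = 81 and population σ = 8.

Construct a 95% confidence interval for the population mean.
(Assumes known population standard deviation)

Confidence level: 95%, α = 0.05
z_0.025 = 1.960
SE = σ/√n = 8/√81 = 0.8889
Margin of error = 1.960 × 0.8889 = 1.7422
CI: x̄ ± margin = 81 ± 1.7422
CI: (79.2578, 82.7422)

Answer: (79.2578, 82.7422)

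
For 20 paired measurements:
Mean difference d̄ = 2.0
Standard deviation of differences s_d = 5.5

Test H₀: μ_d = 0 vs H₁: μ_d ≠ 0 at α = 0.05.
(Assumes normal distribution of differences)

Answer: t = 1.6263, fail to reject H₀

Derivation:
df = n - 1 = 19
SE = s_d/√n = 5.5/√20 = 1.2298
t = d̄/SE = 2.0/1.2298 = 1.6263
Critical value: t_{0.025,19} = ±2.093
p-value ≈ 0.1204
Decision: fail to reject H₀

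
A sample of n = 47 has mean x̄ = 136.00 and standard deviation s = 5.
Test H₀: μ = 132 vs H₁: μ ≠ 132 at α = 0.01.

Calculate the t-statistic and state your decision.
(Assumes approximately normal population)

Answer: t = 5.4847, reject H₀

Derivation:
df = n - 1 = 46
SE = s/√n = 5/√47 = 0.7293
t = (x̄ - μ₀)/SE = (136.00 - 132)/0.7293 = 5.4847
Critical value: t_{0.005,46} = ±2.687
p-value < 0.0001
Decision: reject H₀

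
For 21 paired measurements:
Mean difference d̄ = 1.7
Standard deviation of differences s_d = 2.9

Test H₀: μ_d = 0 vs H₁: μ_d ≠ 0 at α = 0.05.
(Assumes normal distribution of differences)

Answer: t = 2.6865, reject H₀

Derivation:
df = n - 1 = 20
SE = s_d/√n = 2.9/√21 = 0.6328
t = d̄/SE = 1.7/0.6328 = 2.6865
Critical value: t_{0.025,20} = ±2.086
p-value ≈ 0.0142
Decision: reject H₀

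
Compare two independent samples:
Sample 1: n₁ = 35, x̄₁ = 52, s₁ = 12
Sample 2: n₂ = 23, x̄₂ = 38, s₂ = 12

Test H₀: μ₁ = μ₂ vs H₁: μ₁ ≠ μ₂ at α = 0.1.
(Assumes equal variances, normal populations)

Pooled variance: s²_p = [34×12² + 22×12²]/(56) = 144.0000
s_p = 12.0000
SE = s_p×√(1/n₁ + 1/n₂) = 12.0000×√(1/35 + 1/23) = 3.2210
t = (x̄₁ - x̄₂)/SE = (52 - 38)/3.2210 = 4.3465
df = 56, t-critical = ±1.673
Decision: reject H₀

Answer: t = 4.3465, reject H₀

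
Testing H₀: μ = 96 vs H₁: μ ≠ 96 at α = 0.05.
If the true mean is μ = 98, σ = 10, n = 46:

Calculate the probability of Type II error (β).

Answer: β ≈ 0.7265

Derivation:
SE = σ/√n = 10/√46 = 1.4744
Critical values: μ₀ ± z_0.025×SE = 96 ± 1.960×1.4744
Acceptance region: (93.1102, 98.8898)
Under H₁ (μ = 98): z_high = (98.8898 - 98)/1.4744 = 0.6035, z_low = (93.1102 - 98)/1.4744 = -3.3165
β = P(not reject | H₁) = Φ(0.6035) - Φ(-3.3165) ≈ 0.7265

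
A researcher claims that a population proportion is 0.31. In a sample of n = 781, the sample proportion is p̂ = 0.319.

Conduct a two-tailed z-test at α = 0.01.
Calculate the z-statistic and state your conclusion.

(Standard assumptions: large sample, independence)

Answer: z = 0.5438, fail to reject H₀

Derivation:
H₀: p = 0.31, H₁: p ≠ 0.31
Standard error: SE = √(p₀(1-p₀)/n) = √(0.31×0.69/781) = 0.016549
z-statistic: z = (p̂ - p₀)/SE = (0.319 - 0.31)/0.016549 = 0.5438
Critical value: z_0.005 = ±2.576
p-value = 0.5866
Decision: fail to reject H₀ at α = 0.01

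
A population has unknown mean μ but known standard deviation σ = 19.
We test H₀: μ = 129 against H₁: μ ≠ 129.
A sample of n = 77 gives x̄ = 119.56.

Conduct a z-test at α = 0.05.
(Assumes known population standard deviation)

Answer: z = -4.3597, reject H₀

Derivation:
Standard error: SE = σ/√n = 19/√77 = 2.1653
z-statistic: z = (x̄ - μ₀)/SE = (119.56 - 129)/2.1653 = -4.3597
Critical value: ±1.960
p-value < 0.0001
Decision: reject H₀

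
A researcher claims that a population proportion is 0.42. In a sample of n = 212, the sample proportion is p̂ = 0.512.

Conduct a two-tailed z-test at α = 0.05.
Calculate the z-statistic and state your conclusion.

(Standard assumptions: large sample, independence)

Answer: z = 2.7140, reject H₀

Derivation:
H₀: p = 0.42, H₁: p ≠ 0.42
Standard error: SE = √(p₀(1-p₀)/n) = √(0.42×0.58/212) = 0.033898
z-statistic: z = (p̂ - p₀)/SE = (0.512 - 0.42)/0.033898 = 2.7140
Critical value: z_0.025 = ±1.960
p-value = 0.0066
Decision: reject H₀ at α = 0.05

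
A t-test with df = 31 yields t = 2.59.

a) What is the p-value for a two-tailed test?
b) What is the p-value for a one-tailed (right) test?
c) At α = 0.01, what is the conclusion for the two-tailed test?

Answer: a) 0.0145, b) 0.0072, c) fail to reject H₀

Derivation:
Using t-distribution with df = 31:
a) Two-tailed: p = 2×P(T > 2.59) = 0.0145
b) One-tailed: p = P(T > 2.59) = 0.0072
c) 0.0145 ≥ 0.01, fail to reject H₀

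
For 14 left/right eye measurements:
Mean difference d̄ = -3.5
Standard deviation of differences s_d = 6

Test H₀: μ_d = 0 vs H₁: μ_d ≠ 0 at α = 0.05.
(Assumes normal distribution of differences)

df = n - 1 = 13
SE = s_d/√n = 6/√14 = 1.6036
t = d̄/SE = -3.5/1.6036 = -2.1826
Critical value: t_{0.025,13} = ±2.160
p-value ≈ 0.0480
Decision: reject H₀

Answer: t = -2.1826, reject H₀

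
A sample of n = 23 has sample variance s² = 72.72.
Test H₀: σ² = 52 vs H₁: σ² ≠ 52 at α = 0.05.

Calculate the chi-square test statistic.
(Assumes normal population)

df = n - 1 = 22
χ² = (n-1)s²/σ₀² = 22×72.72/52 = 30.7662
Critical values: χ²_{0.975,22} = 10.982, χ²_{0.025,22} = 36.781
Rejection region: χ² < 10.982 or χ² > 36.781
Decision: fail to reject H₀

Answer: χ² = 30.7662, fail to reject H₀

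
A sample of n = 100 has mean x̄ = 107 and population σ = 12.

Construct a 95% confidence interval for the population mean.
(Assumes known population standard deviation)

Confidence level: 95%, α = 0.05
z_0.025 = 1.960
SE = σ/√n = 12/√100 = 1.2000
Margin of error = 1.960 × 1.2000 = 2.3520
CI: x̄ ± margin = 107 ± 2.3520
CI: (104.6480, 109.3520)

Answer: (104.6480, 109.3520)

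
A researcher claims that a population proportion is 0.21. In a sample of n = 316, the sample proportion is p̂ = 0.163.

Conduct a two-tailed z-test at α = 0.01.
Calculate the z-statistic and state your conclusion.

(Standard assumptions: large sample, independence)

H₀: p = 0.21, H₁: p ≠ 0.21
Standard error: SE = √(p₀(1-p₀)/n) = √(0.21×0.79/316) = 0.022913
z-statistic: z = (p̂ - p₀)/SE = (0.163 - 0.21)/0.022913 = -2.0512
Critical value: z_0.005 = ±2.576
p-value = 0.0402
Decision: fail to reject H₀ at α = 0.01

Answer: z = -2.0512, fail to reject H₀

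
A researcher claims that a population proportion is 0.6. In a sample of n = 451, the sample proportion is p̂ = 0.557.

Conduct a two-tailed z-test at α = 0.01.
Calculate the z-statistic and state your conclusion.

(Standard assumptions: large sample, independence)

Answer: z = -1.8641, fail to reject H₀

Derivation:
H₀: p = 0.6, H₁: p ≠ 0.6
Standard error: SE = √(p₀(1-p₀)/n) = √(0.6×0.4/451) = 0.023068
z-statistic: z = (p̂ - p₀)/SE = (0.557 - 0.6)/0.023068 = -1.8641
Critical value: z_0.005 = ±2.576
p-value = 0.0623
Decision: fail to reject H₀ at α = 0.01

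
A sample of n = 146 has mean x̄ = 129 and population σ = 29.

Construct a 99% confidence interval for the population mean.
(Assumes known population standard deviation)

Answer: (122.8173, 135.1827)

Derivation:
Confidence level: 99%, α = 0.01
z_0.005 = 2.576
SE = σ/√n = 29/√146 = 2.4001
Margin of error = 2.576 × 2.4001 = 6.1827
CI: x̄ ± margin = 129 ± 6.1827
CI: (122.8173, 135.1827)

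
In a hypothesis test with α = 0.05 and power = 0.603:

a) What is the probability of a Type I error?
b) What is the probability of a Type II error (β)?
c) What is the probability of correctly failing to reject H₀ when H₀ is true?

a) Type I error probability = α = 0.05
b) Power = P(reject H₀ | H₁ true) = 1 - β = 0.603, so Type II error probability = β = 1 - Power = 0.397
c) P(fail to reject H₀ | H₀ true) = 1 - α = 0.95

Answer: a) 0.05, b) 0.397, c) 0.95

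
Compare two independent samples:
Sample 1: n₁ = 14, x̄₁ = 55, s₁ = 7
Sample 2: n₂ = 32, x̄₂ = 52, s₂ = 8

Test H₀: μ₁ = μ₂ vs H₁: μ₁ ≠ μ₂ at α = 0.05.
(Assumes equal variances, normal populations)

Pooled variance: s²_p = [13×7² + 31×8²]/(44) = 59.5682
s_p = 7.7180
SE = s_p×√(1/n₁ + 1/n₂) = 7.7180×√(1/14 + 1/32) = 2.4731
t = (x̄₁ - x̄₂)/SE = (55 - 52)/2.4731 = 1.2131
df = 44, t-critical = ±2.015
Decision: fail to reject H₀

Answer: t = 1.2131, fail to reject H₀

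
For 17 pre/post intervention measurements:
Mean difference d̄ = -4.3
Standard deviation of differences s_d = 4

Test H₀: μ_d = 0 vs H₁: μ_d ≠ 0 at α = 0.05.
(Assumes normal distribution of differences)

df = n - 1 = 16
SE = s_d/√n = 4/√17 = 0.9701
t = d̄/SE = -4.3/0.9701 = -4.4325
Critical value: t_{0.025,16} = ±2.120
p-value ≈ 0.0004
Decision: reject H₀

Answer: t = -4.4325, reject H₀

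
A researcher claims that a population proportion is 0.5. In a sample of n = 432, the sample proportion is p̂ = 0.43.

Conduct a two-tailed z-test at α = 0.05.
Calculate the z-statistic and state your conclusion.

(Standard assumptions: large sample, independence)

H₀: p = 0.5, H₁: p ≠ 0.5
Standard error: SE = √(p₀(1-p₀)/n) = √(0.5×0.5/432) = 0.024056
z-statistic: z = (p̂ - p₀)/SE = (0.43 - 0.5)/0.024056 = -2.9099
Critical value: z_0.025 = ±1.960
p-value = 0.0036
Decision: reject H₀ at α = 0.05

Answer: z = -2.9099, reject H₀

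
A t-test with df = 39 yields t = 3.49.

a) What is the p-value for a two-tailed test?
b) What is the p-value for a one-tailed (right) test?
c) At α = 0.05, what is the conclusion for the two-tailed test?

Using t-distribution with df = 39:
a) Two-tailed: p = 2×P(T > 3.49) = 0.0012
b) One-tailed: p = P(T > 3.49) = 0.0006
c) 0.0012 < 0.05, reject H₀

Answer: a) 0.0012, b) 0.0006, c) reject H₀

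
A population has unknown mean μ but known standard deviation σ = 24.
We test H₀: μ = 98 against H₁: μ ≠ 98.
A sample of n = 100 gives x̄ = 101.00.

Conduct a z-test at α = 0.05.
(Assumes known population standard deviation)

Standard error: SE = σ/√n = 24/√100 = 2.4000
z-statistic: z = (x̄ - μ₀)/SE = (101.00 - 98)/2.4000 = 1.2500
Critical value: ±1.960
p-value = 0.2113
Decision: fail to reject H₀

Answer: z = 1.2500, fail to reject H₀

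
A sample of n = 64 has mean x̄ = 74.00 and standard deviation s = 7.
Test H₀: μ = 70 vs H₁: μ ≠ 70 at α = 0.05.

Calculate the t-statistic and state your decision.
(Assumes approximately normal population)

Answer: t = 4.5714, reject H₀

Derivation:
df = n - 1 = 63
SE = s/√n = 7/√64 = 0.8750
t = (x̄ - μ₀)/SE = (74.00 - 70)/0.8750 = 4.5714
Critical value: t_{0.025,63} = ±1.998
p-value < 0.0001
Decision: reject H₀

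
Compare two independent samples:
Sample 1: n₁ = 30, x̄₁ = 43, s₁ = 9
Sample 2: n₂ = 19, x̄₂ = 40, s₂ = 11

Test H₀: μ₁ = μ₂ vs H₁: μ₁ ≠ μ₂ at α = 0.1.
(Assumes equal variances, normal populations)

Pooled variance: s²_p = [29×9² + 18×11²]/(47) = 96.3191
s_p = 9.8142
SE = s_p×√(1/n₁ + 1/n₂) = 9.8142×√(1/30 + 1/19) = 2.8775
t = (x̄₁ - x̄₂)/SE = (43 - 40)/2.8775 = 1.0426
df = 47, t-critical = ±1.678
Decision: fail to reject H₀

Answer: t = 1.0426, fail to reject H₀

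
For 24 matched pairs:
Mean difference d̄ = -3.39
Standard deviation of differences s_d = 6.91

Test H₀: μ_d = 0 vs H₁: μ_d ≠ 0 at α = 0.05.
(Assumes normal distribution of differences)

df = n - 1 = 23
SE = s_d/√n = 6.91/√24 = 1.4105
t = d̄/SE = -3.39/1.4105 = -2.4034
Critical value: t_{0.025,23} = ±2.069
p-value ≈ 0.0247
Decision: reject H₀

Answer: t = -2.4034, reject H₀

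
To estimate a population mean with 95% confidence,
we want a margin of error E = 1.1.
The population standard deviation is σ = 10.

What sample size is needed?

Answer: n = 318

Derivation:
z_0.025 = 1.960
n = (z×σ/E)² = (1.960×10/1.1)²
n = 317.4876
Round up: n = 318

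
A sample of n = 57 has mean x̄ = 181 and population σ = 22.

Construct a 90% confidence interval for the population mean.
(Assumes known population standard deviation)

Answer: (176.2065, 185.7935)

Derivation:
Confidence level: 90%, α = 0.1
z_0.05 = 1.645
SE = σ/√n = 22/√57 = 2.9140
Margin of error = 1.645 × 2.9140 = 4.7935
CI: x̄ ± margin = 181 ± 4.7935
CI: (176.2065, 185.7935)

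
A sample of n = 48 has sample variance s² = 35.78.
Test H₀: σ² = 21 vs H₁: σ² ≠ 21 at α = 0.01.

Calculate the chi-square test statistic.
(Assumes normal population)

Answer: χ² = 80.0790, reject H₀

Derivation:
df = n - 1 = 47
χ² = (n-1)s²/σ₀² = 47×35.78/21 = 80.0790
Critical values: χ²_{0.995,47} = 25.775, χ²_{0.005,47} = 75.704
Rejection region: χ² < 25.775 or χ² > 75.704
Decision: reject H₀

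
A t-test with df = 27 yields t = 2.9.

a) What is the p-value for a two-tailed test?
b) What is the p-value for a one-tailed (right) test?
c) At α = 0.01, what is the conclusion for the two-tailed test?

Using t-distribution with df = 27:
a) Two-tailed: p = 2×P(T > 2.9) = 0.0073
b) One-tailed: p = P(T > 2.9) = 0.0037
c) 0.0073 < 0.01, reject H₀

Answer: a) 0.0073, b) 0.0037, c) reject H₀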